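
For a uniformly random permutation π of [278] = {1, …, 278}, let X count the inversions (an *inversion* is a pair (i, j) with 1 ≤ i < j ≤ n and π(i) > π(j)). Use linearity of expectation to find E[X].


Write X = Σ X_I over the C(278, 2) = 38503 pairs i < j, with X_I the indicator of one inversion.
There are 38503 indicators.
For each fixed pair i < j, the values π(i) and π(j) are two distinct elements of {1, …, 278} in uniformly random order; by symmetry P[π(i) > π(j)] = 1/2.
By linearity: E[X] = 38503 · (1/2) = C(278, 2) · (1/2) = 38503/2 = 38503/2 ≈ 19251.500.

E[X] = 38503/2 = 19251.500.


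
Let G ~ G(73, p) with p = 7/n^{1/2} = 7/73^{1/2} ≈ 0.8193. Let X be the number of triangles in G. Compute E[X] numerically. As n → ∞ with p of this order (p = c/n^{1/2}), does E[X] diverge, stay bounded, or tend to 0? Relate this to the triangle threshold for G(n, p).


Number of potential triangles: C(73, 3) = 62196.
Each occurs with probability p³ ≈ (0.8193)³ ≈ 5.499331e-01.
By linearity: E[X] = C(73, 3)·p³ ≈ 62196 · 5.499331e-01 ≈ 34203.6367.
Since α = 1/2 < 1, p = c/n^{1/2} ≫ 1/n is above the triangle threshold p ~ 1/n. Asymptotically E[X] ~ (c³/6)·n^{3(1−α)} = (7³/6)·n^{1.5} → ∞; triangles are abundant w.h.p.

E[X] ≈ 34203.6367; in regime p = Θ(1/n^{1/2}) E[X] diverges (above the triangle threshold p ~ 1/n).


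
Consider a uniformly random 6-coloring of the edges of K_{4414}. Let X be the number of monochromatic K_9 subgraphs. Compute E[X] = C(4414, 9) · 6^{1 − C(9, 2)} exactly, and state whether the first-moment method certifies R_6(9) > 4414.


E[X] = C(4414, 9) · 6^{1 − 36} = 1738535657024887384307025382 · 6^{−35} = 1738535657024887384307025382/1719070799748422591028658176.
As a reduced fraction: E[X] = 869267828512443692153512691/859535399874211295514329088 ≈ 1.01132.
Is E[X] < 1? NO.
Since E[X] ≥ 1, the first-moment bound is inconclusive at n = 4414; it does NOT by itself certify R_6(9) > 4414.

E[X] = 869267828512443692153512691/859535399874211295514329088 ≈ 1.01132; E[X] ≥ 1; first-moment method inconclusive here.


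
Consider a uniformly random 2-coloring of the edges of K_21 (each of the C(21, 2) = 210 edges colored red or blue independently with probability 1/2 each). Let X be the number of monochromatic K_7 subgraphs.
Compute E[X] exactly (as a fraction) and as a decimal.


Let X = Σ_S X_S over the C(21, 7) = 116280 subsets S of size 7, where X_S = 1 if the K_7 on S is monochromatic.
For a fixed S, the K_7 on S has C(7, 2) = 21 edges. P[all 21 edges red] = (1/2)^21, and likewise for blue, so P[monochromatic] = 2·(1/2)^21 = 2^{1 − 21} = 1/1048576.
By linearity: E[X] = C(21, 7) · 2^{1 − 21} = 116280 · 1/1048576 = 14535/131072.
Numerically: E[X] ≈ 0.111.

E[X] = C(21,7)·2^(1−C(7,2)) = 14535/131072 ≈ 0.111.


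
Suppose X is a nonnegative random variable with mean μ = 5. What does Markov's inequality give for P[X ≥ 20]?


μ = E[X] = 5, a = 20.
Markov: P[X ≥ 20] ≤ μ/a = (5)/20 = 1/4.
Numerically: ≈ 0.25000.
(Since a = 20 > μ = 5.00000, the bound 1/4 is < 1 and informative.)

P[X ≥ 20] ≤ 1/4 ≈ 0.25000.


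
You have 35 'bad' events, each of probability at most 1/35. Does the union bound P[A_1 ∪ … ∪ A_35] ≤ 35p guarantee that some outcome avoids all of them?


Union bound: P[∪_{i=1}^{35} A_i] ≤ Σ_i P[A_i] ≤ 35·p = 35·(1/35) = 1.
Numerically: 1 ≈ 1.0000.
Is 1 < 1? NO.
Since the bound 1 is ≥ 1, the union bound is uninformative here; it does NOT by itself certify existence.

35·p = 1 ≈ 1.0000; existence NOT certified by the union bound.


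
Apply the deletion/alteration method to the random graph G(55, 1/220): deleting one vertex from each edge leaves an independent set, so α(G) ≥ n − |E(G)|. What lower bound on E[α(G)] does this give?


E[|E(G)|] = C(55, 2)·p = 1485 · (1/220) = 27/4.
E[α(G)] ≥ n − E[|E(G)|] = 55 − 27/4 = 193/4.
Numerically: ≈ 48.250.
(This is only a lower bound; the true E[α(G)] may be larger.)

E[α(G)] ≥ 193/4 ≈ 48.250.


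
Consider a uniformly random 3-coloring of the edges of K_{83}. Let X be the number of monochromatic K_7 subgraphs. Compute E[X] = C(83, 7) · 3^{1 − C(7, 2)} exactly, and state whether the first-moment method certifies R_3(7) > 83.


E[X] = C(83, 7) · 3^{1 − 21} = 4151918628 · 3^{−20} = 4151918628/3486784401.
As a reduced fraction: E[X] = 153774764/129140163 ≈ 1.190759.
Is E[X] < 1? NO.
Since E[X] ≥ 1, the first-moment bound is inconclusive at n = 83; it does NOT by itself certify R_3(7) > 83.

E[X] = 153774764/129140163 ≈ 1.190759; E[X] ≥ 1; first-moment method inconclusive here.


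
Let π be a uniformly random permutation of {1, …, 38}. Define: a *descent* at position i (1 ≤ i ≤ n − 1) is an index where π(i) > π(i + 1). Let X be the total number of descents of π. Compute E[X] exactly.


Write X = Σ X_I over i = 1, …, 37, with X_I the indicator of one descent.
There are 37 indicators.
For each fixed i, the pair (π(i), π(i+1)) is a uniformly random ordered pair of distinct values from {1, …, 38}; by symmetry P[π(i) > π(i+1)] = 1/2.
By linearity: E[X] = 37 · (1/2) = (38 − 1) · (1/2) = 37/2 ≈ 18.500000.

E[X] = 37/2 = 18.500000.


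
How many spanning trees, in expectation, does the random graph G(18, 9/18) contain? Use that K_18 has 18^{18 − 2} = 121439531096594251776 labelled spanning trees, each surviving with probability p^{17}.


K_18 has 18^{18 − 2} = 121439531096594251776 labelled spanning trees.
For each such spanning tree H, let X_H = 1 if all 17 edges of H are present in G. Then P[X_H = 1] = p^{17} = (1/2)^{17} = 1/131072.
Summing the indicators: E[X] = Σ_H E[X_H] = 121439531096594251776 · p^{17} = 121439531096594251776 · 1/131072 = 1853020188851841/2.
Numerically: E[X] ≈ 9.27e+14.

E[X] = 121439531096594251776 · (1/2)^{17} = 1853020188851841/2 ≈ 9.27e+14.


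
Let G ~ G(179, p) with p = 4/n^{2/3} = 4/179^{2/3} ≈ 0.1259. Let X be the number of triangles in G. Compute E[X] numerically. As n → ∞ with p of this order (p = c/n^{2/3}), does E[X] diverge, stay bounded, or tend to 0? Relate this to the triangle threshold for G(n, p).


Number of potential triangles: C(179, 3) = 939929.
Each occurs with probability p³ ≈ (0.1259)³ ≈ 1.997441e-03.
By linearity: E[X] = C(179, 3)·p³ ≈ 939929 · 1.997441e-03 ≈ 1877.4525.
Since α = 2/3 < 1, p = c/n^{2/3} ≫ 1/n is above the triangle threshold p ~ 1/n. Asymptotically E[X] ~ (c³/6)·n^{3(1−α)} = (4³/6)·n^{1} → ∞; triangles are abundant w.h.p.

E[X] ≈ 1877.4525; in regime p = Θ(1/n^{2/3}) E[X] diverges (above the triangle threshold p ~ 1/n).


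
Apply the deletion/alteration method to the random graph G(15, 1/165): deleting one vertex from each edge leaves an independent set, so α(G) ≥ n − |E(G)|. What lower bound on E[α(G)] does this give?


E[|E(G)|] = C(15, 2)·p = 105 · (1/165) = 7/11.
E[α(G)] ≥ n − E[|E(G)|] = 15 − 7/11 = 158/11.
Numerically: ≈ 14.364.
(This is only a lower bound; the true E[α(G)] may be larger.)

E[α(G)] ≥ 158/11 ≈ 14.364.


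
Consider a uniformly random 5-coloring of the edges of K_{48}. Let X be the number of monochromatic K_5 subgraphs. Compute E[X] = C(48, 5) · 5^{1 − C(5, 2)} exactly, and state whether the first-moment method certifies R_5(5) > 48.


E[X] = C(48, 5) · 5^{1 − 10} = 1712304 · 5^{−9} = 1712304/1953125.
As a reduced fraction: E[X] = 1712304/1953125 ≈ 0.877.
Is E[X] < 1? YES.
Since E[X] < 1, there exists a 5-coloring of K_{48} with no monochromatic K_5; hence R_5(5) > 48.

E[X] = 1712304/1953125 ≈ 0.877; E[X] < 1, so R_5(5) > 48.


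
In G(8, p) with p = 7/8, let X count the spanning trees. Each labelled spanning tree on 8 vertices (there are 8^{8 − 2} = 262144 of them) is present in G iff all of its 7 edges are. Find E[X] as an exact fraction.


K_8 has 8^{8 − 2} = 262144 labelled spanning trees.
For each such spanning tree H, let X_H = 1 if all 7 edges of H are present in G. Then P[X_H = 1] = p^{7} = (7/8)^{7} = 823543/2097152.
By linearity: E[X] = Σ_H E[X_H] = 262144 · p^{7} = 262144 · 823543/2097152 = 823543/8.
Numerically: E[X] ≈ 1.0294e+05.

E[X] = 262144 · (7/8)^{7} = 823543/8 ≈ 1.0294e+05.


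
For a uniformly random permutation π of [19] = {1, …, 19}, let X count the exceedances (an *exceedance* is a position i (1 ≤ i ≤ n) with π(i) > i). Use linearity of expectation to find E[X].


Write X = Σ_{i=1}^{19} X_i, where X_i = 1_{π(i) > i}.
For each fixed i, π(i) is uniform over {1, …, 19} (marginal of a uniform permutation), so P[π(i) > i] = (n − i)/n. Summing: Σ_{i=1}^{19} (n − i)/n = (0 + 1 + … + 18)/19 = 19(19 − 1)/(2·19) = (19 − 1)/2.
Hence E[X] = Σ_{i=1}^{19} (19 − i)/19 = 9 ≈ 9.0000.

E[X] = 9 = 9.0000.


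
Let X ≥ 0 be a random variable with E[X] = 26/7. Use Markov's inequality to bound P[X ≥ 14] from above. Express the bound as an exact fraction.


μ = E[X] = 26/7, a = 14.
Markov: P[X ≥ 14] ≤ μ/a = (26/7)/14 = 13/49.
Numerically: ≈ 0.26531.
(Since a = 14 > μ = 3.71429, the bound 13/49 is < 1 and informative.)

P[X ≥ 14] ≤ 13/49 ≈ 0.26531.


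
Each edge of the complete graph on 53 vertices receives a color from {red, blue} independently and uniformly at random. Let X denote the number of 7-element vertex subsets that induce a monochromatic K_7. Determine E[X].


Let X = Σ_S X_S over the C(53, 7) = 154143080 subsets S of size 7, where X_S = 1 if the K_7 on S is monochromatic.
For a fixed S, the K_7 on S has C(7, 2) = 21 edges. P[all 21 edges red] = (1/2)^21, and likewise for blue, so P[monochromatic] = 2·(1/2)^21 = 2^{1 − 21} = 1/1048576.
Summing: E[X] = C(53, 7) · 2^{1 − 21} = 154143080 · 1/1048576 = 19267885/131072.
Numerically: E[X] ≈ 147.00230.

E[X] = C(53,7)·2^(1−C(7,2)) = 19267885/131072 ≈ 147.00230.


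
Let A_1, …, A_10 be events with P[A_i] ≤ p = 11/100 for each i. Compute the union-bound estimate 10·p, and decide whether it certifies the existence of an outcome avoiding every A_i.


Union bound: P[∪_{i=1}^{10} A_i] ≤ Σ_i P[A_i] ≤ 10·p = 10·(11/100) = 11/10.
Numerically: 11/10 ≈ 1.1000.
Is 11/10 < 1? NO.
Since the bound 11/10 is ≥ 1, the union bound is uninformative here; it does NOT by itself certify existence.

10·p = 11/10 ≈ 1.1000; existence NOT certified by the union bound.


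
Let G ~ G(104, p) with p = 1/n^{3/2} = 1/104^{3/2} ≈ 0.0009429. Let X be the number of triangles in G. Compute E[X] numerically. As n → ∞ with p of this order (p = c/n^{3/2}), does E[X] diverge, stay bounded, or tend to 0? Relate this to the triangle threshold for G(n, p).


Number of potential triangles: C(104, 3) = 182104.
Each occurs with probability p³ ≈ (0.0009429)³ ≈ 8.382045e-10.
By linearity: E[X] = C(104, 3)·p³ ≈ 182104 · 8.382045e-10 ≈ 0.0002.
Since α = 3/2 > 1, p = c/n^{3/2} = o(1/n) is below the triangle threshold p ~ 1/n. Asymptotically E[X] ~ (c³/6)·n^{3(1−α)} = (1³/6)·n^{-1.5} → 0, so by Markov's inequality G has no triangles w.h.p.

E[X] ≈ 0.0002; in regime p = Θ(1/n^{3/2}) E[X] tends to 0 (below the triangle threshold p ~ 1/n).


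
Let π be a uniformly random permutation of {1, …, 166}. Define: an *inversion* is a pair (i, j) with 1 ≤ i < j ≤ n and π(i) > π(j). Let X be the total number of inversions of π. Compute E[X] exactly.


Write X = Σ X_I over the C(166, 2) = 13695 pairs i < j, with X_I the indicator of one inversion.
There are 13695 indicators.
For each fixed pair i < j, the values π(i) and π(j) are two distinct elements of {1, …, 166} in uniformly random order; by symmetry P[π(i) > π(j)] = 1/2.
By linearity: E[X] = 13695 · (1/2) = C(166, 2) · (1/2) = 13695/2 = 13695/2 ≈ 6847.5000.

E[X] = 13695/2 = 6847.5000.


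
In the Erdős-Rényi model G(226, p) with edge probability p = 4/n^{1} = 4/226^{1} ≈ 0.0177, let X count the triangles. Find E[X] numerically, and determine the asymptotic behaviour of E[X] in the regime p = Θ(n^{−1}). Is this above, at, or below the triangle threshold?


Number of potential triangles: C(226, 3) = 1898400.
Each occurs with probability p³ ≈ (0.0177)³ ≈ 5.544401e-06.
By linearity: E[X] = C(226, 3)·p³ ≈ 1898400 · 5.544401e-06 ≈ 10.5255.
Here α = 1, so p = 4/n is exactly at the triangle threshold p ~ 1/n. Asymptotically E[X] → c³/6 = 4³/6 = 32/3 ≈ 10.6667, a bounded constant. In this regime the triangle count is asymptotically Poisson(c³/6).

E[X] ≈ 10.5255; in regime p = Θ(1/n^{1}) E[X] stays bounded (at the triangle threshold p ~ 1/n).


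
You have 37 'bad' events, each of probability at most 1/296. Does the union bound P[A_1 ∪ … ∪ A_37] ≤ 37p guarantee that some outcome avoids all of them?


Union bound: P[∪_{i=1}^{37} A_i] ≤ Σ_i P[A_i] ≤ 37·p = 37·(1/296) = 1/8.
Numerically: 1/8 ≈ 0.1250.
Is 1/8 < 1? YES.
Since P[∪ A_i] ≤ 1/8 < 1, the complement has P[∩ A_i^c] ≥ 1 − 1/8 = 7/8 > 0, so some outcome avoids every A_i.

37·p = 1/8 ≈ 0.1250; existence CERTIFIED by the union bound.


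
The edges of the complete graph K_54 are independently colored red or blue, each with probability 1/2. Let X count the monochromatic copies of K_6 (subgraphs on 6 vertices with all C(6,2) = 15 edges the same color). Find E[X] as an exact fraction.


Let X = Σ_S X_S over the C(54, 6) = 25827165 subsets S of size 6, where X_S = 1 if the K_6 on S is monochromatic.
For a fixed S, the K_6 on S has C(6, 2) = 15 edges. P[all 15 edges red] = (1/2)^15, and likewise for blue, so P[monochromatic] = 2·(1/2)^15 = 2^{1 − 15} = 1/16384.
By linearity: E[X] = C(54, 6) · 2^{1 − 15} = 25827165 · 1/16384 = 25827165/16384.
Numerically: E[X] ≈ 1576.36505.

E[X] = C(54,6)·2^(1−C(6,2)) = 25827165/16384 ≈ 1576.36505.


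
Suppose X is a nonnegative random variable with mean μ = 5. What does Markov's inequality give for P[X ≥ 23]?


μ = E[X] = 5, a = 23.
Markov: P[X ≥ 23] ≤ μ/a = (5)/23 = 5/23.
Numerically: ≈ 0.2174.
(Since a = 23 > μ = 5.0000, the bound 5/23 is < 1 and informative.)

P[X ≥ 23] ≤ 5/23 ≈ 0.2174.


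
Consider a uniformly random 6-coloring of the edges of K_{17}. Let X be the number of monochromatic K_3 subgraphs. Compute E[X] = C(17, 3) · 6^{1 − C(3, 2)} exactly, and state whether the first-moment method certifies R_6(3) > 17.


E[X] = C(17, 3) · 6^{1 − 3} = 680 · 6^{−2} = 680/36.
As a reduced fraction: E[X] = 170/9 ≈ 18.888889.
Is E[X] < 1? NO.
Since E[X] ≥ 1, the first-moment bound is inconclusive at n = 17; it does NOT by itself certify R_6(3) > 17.

E[X] = 170/9 ≈ 18.888889; E[X] ≥ 1; first-moment method inconclusive here.


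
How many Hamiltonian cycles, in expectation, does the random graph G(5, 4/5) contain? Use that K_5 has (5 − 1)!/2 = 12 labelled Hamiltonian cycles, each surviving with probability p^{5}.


K_5 has (5 − 1)!/2 = 12 labelled Hamiltonian cycles.
For each such Hamiltonian cycle H, let X_H = 1 if all 5 edges of H are present in G. Then P[X_H = 1] = p^{5} = (4/5)^{5} = 1024/3125.
By linearity: E[X] = Σ_H E[X_H] = 12 · p^{5} = 12 · 1024/3125 = 12288/3125.
Numerically: E[X] ≈ 3.93216.

E[X] = 12 · (4/5)^{5} = 12288/3125 ≈ 3.93216.


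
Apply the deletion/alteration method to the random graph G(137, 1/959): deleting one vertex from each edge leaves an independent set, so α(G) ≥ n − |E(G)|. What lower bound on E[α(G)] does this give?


E[|E(G)|] = C(137, 2)·p = 9316 · (1/959) = 68/7.
E[α(G)] ≥ n − E[|E(G)|] = 137 − 68/7 = 891/7.
Numerically: ≈ 127.285714.
(This is only a lower bound; the true E[α(G)] may be larger.)

E[α(G)] ≥ 891/7 ≈ 127.285714.


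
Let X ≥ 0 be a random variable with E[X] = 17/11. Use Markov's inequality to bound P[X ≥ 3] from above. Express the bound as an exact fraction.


μ = E[X] = 17/11, a = 3.
Markov: P[X ≥ 3] ≤ μ/a = (17/11)/3 = 17/33.
Numerically: ≈ 0.515152.
(Since a = 3 > μ = 1.545455, the bound 17/33 is < 1 and informative.)

P[X ≥ 3] ≤ 17/33 ≈ 0.515152.


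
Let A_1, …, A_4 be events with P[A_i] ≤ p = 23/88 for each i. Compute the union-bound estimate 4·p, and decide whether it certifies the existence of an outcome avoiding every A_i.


Union bound: P[∪_{i=1}^{4} A_i] ≤ Σ_i P[A_i] ≤ 4·p = 4·(23/88) = 23/22.
Numerically: 23/22 ≈ 1.04545.
Is 23/22 < 1? NO.
Since the bound 23/22 is ≥ 1, the union bound is uninformative here; it does NOT by itself certify existence.

4·p = 23/22 ≈ 1.04545; existence NOT certified by the union bound.


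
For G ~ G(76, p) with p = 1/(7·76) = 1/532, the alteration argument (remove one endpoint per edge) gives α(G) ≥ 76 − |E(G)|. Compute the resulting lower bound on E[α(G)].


E[|E(G)|] = C(76, 2)·p = 2850 · (1/532) = 75/14.
E[α(G)] ≥ n − E[|E(G)|] = 76 − 75/14 = 989/14.
Numerically: ≈ 70.64286.
(This is only a lower bound; the true E[α(G)] may be larger.)

E[α(G)] ≥ 989/14 ≈ 70.64286.


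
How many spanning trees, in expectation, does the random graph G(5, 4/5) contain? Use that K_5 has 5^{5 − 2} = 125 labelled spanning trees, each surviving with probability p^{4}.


K_5 has 5^{5 − 2} = 125 labelled spanning trees.
For each such spanning tree H, let X_H = 1 if all 4 edges of H are present in G. Then P[X_H = 1] = p^{4} = (4/5)^{4} = 256/625.
By linearity: E[X] = Σ_H E[X_H] = 125 · p^{4} = 125 · 256/625 = 256/5.
Numerically: E[X] ≈ 51.2.

E[X] = 125 · (4/5)^{4} = 256/5 ≈ 51.2.


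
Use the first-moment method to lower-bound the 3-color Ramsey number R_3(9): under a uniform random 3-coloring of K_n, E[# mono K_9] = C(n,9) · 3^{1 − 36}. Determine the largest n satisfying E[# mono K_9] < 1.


We need C(n, 9) · 3^{1 − 36} < 1, i.e. C(n, 9) < 3^{36 − 1} = 50031545098999707.
Check values of n near the boundary:
  n = 298: C(298, 9) = 45207677551849890; 45207677551849890 < 50031545098999707? YES
  n = 299: C(299, 9) = 46610674441390059; 46610674441390059 < 50031545098999707? YES
  n = 300: C(300, 9) = 48052241692154700; 48052241692154700 < 50031545098999707? YES
  n = 301: C(301, 9) = 49533303936090975; 49533303936090975 < 50031545098999707? YES
  n = 302: C(302, 9) = 51054804739588650; 51054804739588650 < 50031545098999707? NO
  n = 303: C(303, 9) = 52617706925494425; 52617706925494425 < 50031545098999707? NO
  n = 304: C(304, 9) = 54222992899492560; 54222992899492560 < 50031545098999707? NO
The largest n with C(n, 9) < 50031545098999707 is n = 301 (where E[X] = 16511101312030325/16677181699666569 ≈ 0.990). Hence R_3(9) > 301, i.e. R_3(9) ≥ 302.

Largest n = 301; hence R_3(9) > 301.


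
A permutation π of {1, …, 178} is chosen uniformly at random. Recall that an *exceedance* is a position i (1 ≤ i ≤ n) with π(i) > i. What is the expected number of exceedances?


Write X = Σ_{i=1}^{178} X_i, where X_i = 1_{π(i) > i}.
For each fixed i, π(i) is uniform over {1, …, 178} (marginal of a uniform permutation), so P[π(i) > i] = (n − i)/n. Summing: Σ_{i=1}^{178} (n − i)/n = (0 + 1 + … + 177)/178 = 178(178 − 1)/(2·178) = (178 − 1)/2.
Hence E[X] = Σ_{i=1}^{178} (178 − i)/178 = 177/2 ≈ 88.5000.

E[X] = 177/2 = 88.5000.


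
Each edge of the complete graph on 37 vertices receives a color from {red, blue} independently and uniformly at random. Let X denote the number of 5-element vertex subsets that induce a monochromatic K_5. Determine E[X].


Let X = Σ_S X_S over the C(37, 5) = 435897 subsets S of size 5, where X_S = 1 if the K_5 on S is monochromatic.
For a fixed S, the K_5 on S has C(5, 2) = 10 edges. P[all 10 edges red] = (1/2)^10, and likewise for blue, so P[monochromatic] = 2·(1/2)^10 = 2^{1 − 10} = 1/512.
By linearity: E[X] = C(37, 5) · 2^{1 − 10} = 435897 · 1/512 = 435897/512.
Numerically: E[X] ≈ 851.3613.

E[X] = C(37,5)·2^(1−C(5,2)) = 435897/512 ≈ 851.3613.


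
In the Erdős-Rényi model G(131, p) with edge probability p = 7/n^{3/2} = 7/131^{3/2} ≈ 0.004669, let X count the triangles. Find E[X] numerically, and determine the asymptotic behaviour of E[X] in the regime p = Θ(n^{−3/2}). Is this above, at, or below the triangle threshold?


Number of potential triangles: C(131, 3) = 366145.
Each occurs with probability p³ ≈ (0.004669)³ ≈ 1.017591e-07.
By linearity: E[X] = C(131, 3)·p³ ≈ 366145 · 1.017591e-07 ≈ 0.0373.
Since α = 3/2 > 1, p = c/n^{3/2} = o(1/n) is below the triangle threshold p ~ 1/n. Asymptotically E[X] ~ (c³/6)·n^{3(1−α)} = (7³/6)·n^{-1.5} → 0, so by Markov's inequality G has no triangles w.h.p.

E[X] ≈ 0.0373; in regime p = Θ(1/n^{3/2}) E[X] tends to 0 (below the triangle threshold p ~ 1/n).


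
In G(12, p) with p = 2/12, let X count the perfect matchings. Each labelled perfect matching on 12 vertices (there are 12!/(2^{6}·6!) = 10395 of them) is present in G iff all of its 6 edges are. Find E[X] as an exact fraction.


K_12 has 12!/(2^{6}·6!) = 10395 labelled perfect matchings.
For each such perfect matching H, let X_H = 1 if all 6 edges of H are present in G. Then P[X_H = 1] = p^{6} = (1/6)^{6} = 1/46656.
By linearity of expectation: E[X] = Σ_H E[X_H] = 10395 · p^{6} = 10395 · 1/46656 = 385/1728.
Numerically: E[X] ≈ 0.2228.

E[X] = 10395 · (1/6)^{6} = 385/1728 ≈ 0.2228.


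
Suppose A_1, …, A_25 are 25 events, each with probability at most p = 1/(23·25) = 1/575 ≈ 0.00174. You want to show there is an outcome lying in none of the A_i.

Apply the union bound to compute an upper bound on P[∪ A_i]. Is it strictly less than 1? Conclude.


Union bound: P[∪_{i=1}^{25} A_i] ≤ Σ_i P[A_i] ≤ 25·p = 25·(1/575) = 1/23.
Numerically: 1/23 ≈ 0.04348.
Is 1/23 < 1? YES.
Since P[∪ A_i] ≤ 1/23 < 1, the complement has P[∩ A_i^c] ≥ 1 − 1/23 = 22/23 > 0, so some outcome avoids every A_i.

25·p = 1/23 ≈ 0.04348; existence CERTIFIED by the union bound.


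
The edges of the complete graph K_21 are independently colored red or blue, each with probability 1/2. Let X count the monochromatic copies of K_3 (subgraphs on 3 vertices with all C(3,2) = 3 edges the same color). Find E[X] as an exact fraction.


Let X = Σ_S X_S over the C(21, 3) = 1330 subsets S of size 3, where X_S = 1 if the K_3 on S is monochromatic.
For a fixed S, the K_3 on S has C(3, 2) = 3 edges. P[all 3 edges red] = (1/2)^3, and likewise for blue, so P[monochromatic] = 2·(1/2)^3 = 2^{1 − 3} = 1/4.
By linearity: E[X] = C(21, 3) · 2^{1 − 3} = 1330 · 1/4 = 665/2.
Numerically: E[X] ≈ 332.5000.

E[X] = C(21,3)·2^(1−C(3,2)) = 665/2 ≈ 332.5000.


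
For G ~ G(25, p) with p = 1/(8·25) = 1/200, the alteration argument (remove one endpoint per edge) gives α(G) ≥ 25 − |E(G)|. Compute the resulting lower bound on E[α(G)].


E[|E(G)|] = C(25, 2)·p = 300 · (1/200) = 3/2.
E[α(G)] ≥ n − E[|E(G)|] = 25 − 3/2 = 47/2.
Numerically: ≈ 23.500.
(This is only a lower bound; the true E[α(G)] may be larger.)

E[α(G)] ≥ 47/2 ≈ 23.500.


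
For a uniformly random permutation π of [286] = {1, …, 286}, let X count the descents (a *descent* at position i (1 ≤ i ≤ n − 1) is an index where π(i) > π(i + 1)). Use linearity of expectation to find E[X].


Write X = Σ X_I over i = 1, …, 285, with X_I the indicator of one descent.
There are 285 indicators.
For each fixed i, the pair (π(i), π(i+1)) is a uniformly random ordered pair of distinct values from {1, …, 286}; by symmetry P[π(i) > π(i+1)] = 1/2.
By linearity: E[X] = 285 · (1/2) = (286 − 1) · (1/2) = 285/2 ≈ 142.500000.

E[X] = 285/2 = 142.500000.


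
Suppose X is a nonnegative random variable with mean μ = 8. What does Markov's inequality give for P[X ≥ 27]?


μ = E[X] = 8, a = 27.
Markov: P[X ≥ 27] ≤ μ/a = (8)/27 = 8/27.
Numerically: ≈ 0.296296.
(Since a = 27 > μ = 8.000000, the bound 8/27 is < 1 and informative.)

P[X ≥ 27] ≤ 8/27 ≈ 0.296296.


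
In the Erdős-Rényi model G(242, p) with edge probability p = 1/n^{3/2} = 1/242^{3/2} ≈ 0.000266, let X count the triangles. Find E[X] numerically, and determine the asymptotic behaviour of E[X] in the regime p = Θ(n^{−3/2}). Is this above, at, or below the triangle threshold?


Number of potential triangles: C(242, 3) = 2332880.
Each occurs with probability p³ ≈ (0.000266)³ ≈ 1.87426e-11.
By linearity: E[X] = C(242, 3)·p³ ≈ 2332880 · 1.87426e-11 ≈ 0.000.
Since α = 3/2 > 1, p = c/n^{3/2} = o(1/n) is below the triangle threshold p ~ 1/n. Asymptotically E[X] ~ (c³/6)·n^{3(1−α)} = (1³/6)·n^{-1.5} → 0, so by Markov's inequality G has no triangles w.h.p.

E[X] ≈ 0.000; in regime p = Θ(1/n^{3/2}) E[X] tends to 0 (below the triangle threshold p ~ 1/n).


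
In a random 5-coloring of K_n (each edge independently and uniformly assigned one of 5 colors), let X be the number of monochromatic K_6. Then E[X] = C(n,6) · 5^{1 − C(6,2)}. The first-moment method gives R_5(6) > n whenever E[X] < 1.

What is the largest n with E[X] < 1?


We need C(n, 6) · 5^{1 − 15} < 1, i.e. C(n, 6) < 5^{15 − 1} = 6103515625.
Check values of n near the boundary:
  n = 129: C(129, 6) = 5688177600; 5688177600 < 6103515625? YES
  n = 130: C(130, 6) = 5963412000; 5963412000 < 6103515625? YES
  n = 131: C(131, 6) = 6249655776; 6249655776 < 6103515625? NO
  n = 132: C(132, 6) = 6547258432; 6547258432 < 6103515625? NO
The largest n with C(n, 6) < 6103515625 is n = 130 (where E[X] = 47707296/48828125 ≈ 0.977). Hence R_5(6) > 130, i.e. R_5(6) ≥ 131.

Largest n = 130; hence R_5(6) > 130.


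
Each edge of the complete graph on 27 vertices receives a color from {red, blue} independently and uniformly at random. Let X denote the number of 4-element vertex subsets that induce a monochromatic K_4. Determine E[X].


Let X = Σ_S X_S over the C(27, 4) = 17550 subsets S of size 4, where X_S = 1 if the K_4 on S is monochromatic.
For a fixed S, the K_4 on S has C(4, 2) = 6 edges. P[all 6 edges red] = (1/2)^6, and likewise for blue, so P[monochromatic] = 2·(1/2)^6 = 2^{1 − 6} = 1/32.
By linearity of expectation: E[X] = C(27, 4) · 2^{1 − 6} = 17550 · 1/32 = 8775/16.
Numerically: E[X] ≈ 548.437500.

E[X] = C(27,4)·2^(1−C(4,2)) = 8775/16 ≈ 548.437500.


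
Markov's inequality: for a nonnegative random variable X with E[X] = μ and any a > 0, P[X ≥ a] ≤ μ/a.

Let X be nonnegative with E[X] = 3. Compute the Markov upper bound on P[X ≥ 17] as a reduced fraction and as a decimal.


μ = E[X] = 3, a = 17.
Markov: P[X ≥ 17] ≤ μ/a = (3)/17 = 3/17.
Numerically: ≈ 0.17647.
(Since a = 17 > μ = 3.00000, the bound 3/17 is < 1 and informative.)

P[X ≥ 17] ≤ 3/17 ≈ 0.17647.


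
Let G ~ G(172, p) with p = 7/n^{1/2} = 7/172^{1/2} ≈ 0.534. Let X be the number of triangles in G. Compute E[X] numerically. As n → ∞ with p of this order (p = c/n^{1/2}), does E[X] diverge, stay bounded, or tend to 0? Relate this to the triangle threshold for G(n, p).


Number of potential triangles: C(172, 3) = 833340.
Each occurs with probability p³ ≈ (0.534)³ ≈ 1.52055e-01.
By linearity: E[X] = C(172, 3)·p³ ≈ 833340 · 1.52055e-01 ≈ 126713.731.
Since α = 1/2 < 1, p = c/n^{1/2} ≫ 1/n is above the triangle threshold p ~ 1/n. Asymptotically E[X] ~ (c³/6)·n^{3(1−α)} = (7³/6)·n^{1.5} → ∞; triangles are abundant w.h.p.

E[X] ≈ 126713.731; in regime p = Θ(1/n^{1/2}) E[X] diverges (above the triangle threshold p ~ 1/n).


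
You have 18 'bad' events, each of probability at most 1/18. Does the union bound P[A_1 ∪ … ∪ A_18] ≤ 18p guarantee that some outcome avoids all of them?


Union bound: P[∪_{i=1}^{18} A_i] ≤ Σ_i P[A_i] ≤ 18·p = 18·(1/18) = 1.
Numerically: 1 ≈ 1.00000.
Is 1 < 1? NO.
Since the bound 1 is ≥ 1, the union bound is uninformative here; it does NOT by itself certify existence.

18·p = 1 ≈ 1.00000; existence NOT certified by the union bound.


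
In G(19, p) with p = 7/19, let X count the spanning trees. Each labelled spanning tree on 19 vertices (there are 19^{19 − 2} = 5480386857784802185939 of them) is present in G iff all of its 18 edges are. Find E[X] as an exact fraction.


K_19 has 19^{19 − 2} = 5480386857784802185939 labelled spanning trees.
For each such spanning tree H, let X_H = 1 if all 18 edges of H are present in G. Then P[X_H = 1] = p^{18} = (7/19)^{18} = 1628413597910449/104127350297911241532841.
By linearity: E[X] = Σ_H E[X_H] = 5480386857784802185939 · p^{18} = 5480386857784802185939 · 1628413597910449/104127350297911241532841 = 1628413597910449/19.
Numerically: E[X] ≈ 8.57e+13.

E[X] = 5480386857784802185939 · (7/19)^{18} = 1628413597910449/19 ≈ 8.57e+13.


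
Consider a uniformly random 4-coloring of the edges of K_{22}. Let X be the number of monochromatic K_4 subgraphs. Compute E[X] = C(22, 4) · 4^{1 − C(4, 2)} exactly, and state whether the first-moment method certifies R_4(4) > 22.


E[X] = C(22, 4) · 4^{1 − 6} = 7315 · 4^{−5} = 7315/1024.
As a reduced fraction: E[X] = 7315/1024 ≈ 7.14355.
Is E[X] < 1? NO.
Since E[X] ≥ 1, the first-moment bound is inconclusive at n = 22; it does NOT by itself certify R_4(4) > 22.

E[X] = 7315/1024 ≈ 7.14355; E[X] ≥ 1; first-moment method inconclusive here.


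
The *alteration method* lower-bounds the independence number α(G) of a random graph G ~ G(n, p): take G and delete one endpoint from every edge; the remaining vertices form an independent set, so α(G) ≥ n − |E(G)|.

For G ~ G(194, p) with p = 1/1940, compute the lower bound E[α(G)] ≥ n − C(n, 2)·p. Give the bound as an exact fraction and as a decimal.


E[|E(G)|] = C(194, 2)·p = 18721 · (1/1940) = 193/20.
E[α(G)] ≥ n − E[|E(G)|] = 194 − 193/20 = 3687/20.
Numerically: ≈ 184.350.
(This is only a lower bound; the true E[α(G)] may be larger.)

E[α(G)] ≥ 3687/20 ≈ 184.350.


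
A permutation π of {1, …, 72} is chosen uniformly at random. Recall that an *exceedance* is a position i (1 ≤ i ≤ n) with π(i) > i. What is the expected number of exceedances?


Write X = Σ_{i=1}^{72} X_i, where X_i = 1_{π(i) > i}.
For each fixed i, π(i) is uniform over {1, …, 72} (marginal of a uniform permutation), so P[π(i) > i] = (n − i)/n. Summing: Σ_{i=1}^{72} (n − i)/n = (0 + 1 + … + 71)/72 = 72(72 − 1)/(2·72) = (72 − 1)/2.
Hence E[X] = Σ_{i=1}^{72} (72 − i)/72 = 71/2 ≈ 35.5000.

E[X] = 71/2 = 35.5000.


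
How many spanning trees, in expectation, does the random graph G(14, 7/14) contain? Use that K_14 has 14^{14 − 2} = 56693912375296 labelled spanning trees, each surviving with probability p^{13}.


K_14 has 14^{14 − 2} = 56693912375296 labelled spanning trees.
For each such spanning tree H, let X_H = 1 if all 13 edges of H are present in G. Then P[X_H = 1] = p^{13} = (1/2)^{13} = 1/8192.
By linearity: E[X] = Σ_H E[X_H] = 56693912375296 · p^{13} = 56693912375296 · 1/8192 = 13841287201/2.
Numerically: E[X] ≈ 6.9206e+09.

E[X] = 56693912375296 · (1/2)^{13} = 13841287201/2 ≈ 6.9206e+09.


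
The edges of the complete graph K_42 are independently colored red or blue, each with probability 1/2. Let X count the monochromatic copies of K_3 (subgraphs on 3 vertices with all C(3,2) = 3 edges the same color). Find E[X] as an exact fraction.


Let X = Σ_S X_S over the C(42, 3) = 11480 subsets S of size 3, where X_S = 1 if the K_3 on S is monochromatic.
For a fixed S, the K_3 on S has C(3, 2) = 3 edges. P[all 3 edges red] = (1/2)^3, and likewise for blue, so P[monochromatic] = 2·(1/2)^3 = 2^{1 − 3} = 1/4.
Summing: E[X] = C(42, 3) · 2^{1 − 3} = 11480 · 1/4 = 2870.
Numerically: E[X] ≈ 2870.000.

E[X] = C(42,3)·2^(1−C(3,2)) = 2870 ≈ 2870.000.


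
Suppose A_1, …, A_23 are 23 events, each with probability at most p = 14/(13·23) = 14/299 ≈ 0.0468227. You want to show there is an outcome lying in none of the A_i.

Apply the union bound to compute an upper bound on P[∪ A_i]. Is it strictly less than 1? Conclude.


Union bound: P[∪_{i=1}^{23} A_i] ≤ Σ_i P[A_i] ≤ 23·p = 23·(14/299) = 14/13.
Numerically: 14/13 ≈ 1.0769231.
Is 14/13 < 1? NO.
Since the bound 14/13 is ≥ 1, the union bound is uninformative here; it does NOT by itself certify existence.

23·p = 14/13 ≈ 1.0769231; existence NOT certified by the union bound.


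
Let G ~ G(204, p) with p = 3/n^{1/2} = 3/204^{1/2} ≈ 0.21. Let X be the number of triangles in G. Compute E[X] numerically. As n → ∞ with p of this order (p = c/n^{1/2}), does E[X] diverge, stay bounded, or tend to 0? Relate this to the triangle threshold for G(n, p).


Number of potential triangles: C(204, 3) = 1394204.
Each occurs with probability p³ ≈ (0.21)³ ≈ 9.26656e-03.
By linearity: E[X] = C(204, 3)·p³ ≈ 1394204 · 9.26656e-03 ≈ 12919.474.
Since α = 1/2 < 1, p = c/n^{1/2} ≫ 1/n is above the triangle threshold p ~ 1/n. Asymptotically E[X] ~ (c³/6)·n^{3(1−α)} = (3³/6)·n^{1.5} → ∞; triangles are abundant w.h.p.

E[X] ≈ 12919.474; in regime p = Θ(1/n^{1/2}) E[X] diverges (above the triangle threshold p ~ 1/n).


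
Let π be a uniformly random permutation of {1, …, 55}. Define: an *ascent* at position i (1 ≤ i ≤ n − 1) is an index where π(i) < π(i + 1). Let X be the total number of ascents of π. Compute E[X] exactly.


Write X = Σ X_I over i = 1, …, 54, with X_I the indicator of one ascent.
There are 54 indicators.
For each fixed i, the pair (π(i), π(i+1)) is a uniformly random ordered pair of distinct values from {1, …, 55}; by symmetry P[π(i) < π(i+1)] = 1/2.
By linearity: E[X] = 54 · (1/2) = (55 − 1) · (1/2) = 27 ≈ 27.0000.

E[X] = 27 = 27.0000.


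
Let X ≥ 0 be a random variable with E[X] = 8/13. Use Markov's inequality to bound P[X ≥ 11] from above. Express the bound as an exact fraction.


μ = E[X] = 8/13, a = 11.
Markov: P[X ≥ 11] ≤ μ/a = (8/13)/11 = 8/143.
Numerically: ≈ 0.05594.
(Since a = 11 > μ = 0.61538, the bound 8/143 is < 1 and informative.)

P[X ≥ 11] ≤ 8/143 ≈ 0.05594.


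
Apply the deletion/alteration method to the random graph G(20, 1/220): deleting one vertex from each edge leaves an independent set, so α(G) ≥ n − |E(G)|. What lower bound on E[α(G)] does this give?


E[|E(G)|] = C(20, 2)·p = 190 · (1/220) = 19/22.
E[α(G)] ≥ n − E[|E(G)|] = 20 − 19/22 = 421/22.
Numerically: ≈ 19.136364.
(This is only a lower bound; the true E[α(G)] may be larger.)

E[α(G)] ≥ 421/22 ≈ 19.136364.


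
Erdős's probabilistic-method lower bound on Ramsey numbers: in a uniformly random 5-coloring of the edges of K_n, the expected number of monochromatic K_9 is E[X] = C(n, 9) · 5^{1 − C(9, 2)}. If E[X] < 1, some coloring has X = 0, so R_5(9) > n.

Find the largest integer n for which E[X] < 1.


We need C(n, 9) · 5^{1 − 36} < 1, i.e. C(n, 9) < 5^{36 − 1} = 2910383045673370361328125.
Check values of n near the boundary:
  n = 2169: C(2169, 9) = 2879753360044504243499683; 2879753360044504243499683 < 2910383045673370361328125? YES
  n = 2170: C(2170, 9) = 2891746779868845075610510; 2891746779868845075610510 < 2910383045673370361328125? YES
  n = 2171: C(2171, 9) = 2903784578674959601827205; 2903784578674959601827205 < 2910383045673370361328125? YES
  n = 2172: C(2172, 9) = 2915866900084148060642020; 2915866900084148060642020 < 2910383045673370361328125? NO
  n = 2173: C(2173, 9) = 2927993888115921319674265; 2927993888115921319674265 < 2910383045673370361328125? NO
  n = 2174: C(2174, 9) = 2940165687188920530702934; 2940165687188920530702934 < 2910383045673370361328125? NO
The largest n with C(n, 9) < 2910383045673370361328125 is n = 2171 (where E[X] = 580756915734991920365441/582076609134674072265625 ≈ 0.9977). Hence R_5(9) > 2171, i.e. R_5(9) ≥ 2172.

Largest n = 2171; hence R_5(9) > 2171.


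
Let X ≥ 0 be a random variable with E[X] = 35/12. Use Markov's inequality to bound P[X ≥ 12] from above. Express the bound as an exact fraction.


μ = E[X] = 35/12, a = 12.
Markov: P[X ≥ 12] ≤ μ/a = (35/12)/12 = 35/144.
Numerically: ≈ 0.243.
(Since a = 12 > μ = 2.917, the bound 35/144 is < 1 and informative.)

P[X ≥ 12] ≤ 35/144 ≈ 0.243.


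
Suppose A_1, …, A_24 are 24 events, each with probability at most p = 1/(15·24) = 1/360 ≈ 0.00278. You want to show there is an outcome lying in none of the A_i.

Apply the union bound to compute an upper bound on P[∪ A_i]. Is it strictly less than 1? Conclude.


Union bound: P[∪_{i=1}^{24} A_i] ≤ Σ_i P[A_i] ≤ 24·p = 24·(1/360) = 1/15.
Numerically: 1/15 ≈ 0.06667.
Is 1/15 < 1? YES.
Since P[∪ A_i] ≤ 1/15 < 1, the complement has P[∩ A_i^c] ≥ 1 − 1/15 = 14/15 > 0, so some outcome avoids every A_i.

24·p = 1/15 ≈ 0.06667; existence CERTIFIED by the union bound.


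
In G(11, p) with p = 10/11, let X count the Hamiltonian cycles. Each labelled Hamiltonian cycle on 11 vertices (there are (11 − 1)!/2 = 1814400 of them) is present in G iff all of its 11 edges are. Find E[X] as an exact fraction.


K_11 has (11 − 1)!/2 = 1814400 labelled Hamiltonian cycles.
For each such Hamiltonian cycle H, let X_H = 1 if all 11 edges of H are present in G. Then P[X_H = 1] = p^{11} = (10/11)^{11} = 100000000000/285311670611.
Summing the indicators: E[X] = Σ_H E[X_H] = 1814400 · p^{11} = 1814400 · 100000000000/285311670611 = 181440000000000000/285311670611.
Numerically: E[X] ≈ 6.359e+05.

E[X] = 1814400 · (10/11)^{11} = 181440000000000000/285311670611 ≈ 6.359e+05.


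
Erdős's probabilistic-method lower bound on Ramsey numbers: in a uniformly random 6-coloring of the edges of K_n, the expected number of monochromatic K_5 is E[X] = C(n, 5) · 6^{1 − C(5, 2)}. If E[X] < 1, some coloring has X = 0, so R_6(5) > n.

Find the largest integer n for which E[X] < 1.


We need C(n, 5) · 6^{1 − 10} < 1, i.e. C(n, 5) < 6^{10 − 1} = 10077696.
Check values of n near the boundary:
  n = 63: C(63, 5) = 7028847; 7028847 < 10077696? YES
  n = 64: C(64, 5) = 7624512; 7624512 < 10077696? YES
  n = 65: C(65, 5) = 8259888; 8259888 < 10077696? YES
  n = 66: C(66, 5) = 8936928; 8936928 < 10077696? YES
  n = 67: C(67, 5) = 9657648; 9657648 < 10077696? YES
  n = 68: C(68, 5) = 10424128; 10424128 < 10077696? NO
  n = 69: C(69, 5) = 11238513; 11238513 < 10077696? NO
The largest n with C(n, 5) < 10077696 is n = 67 (where E[X] = 67067/69984 ≈ 0.95832). Hence R_6(5) > 67, i.e. R_6(5) ≥ 68.

Largest n = 67; hence R_6(5) > 67.


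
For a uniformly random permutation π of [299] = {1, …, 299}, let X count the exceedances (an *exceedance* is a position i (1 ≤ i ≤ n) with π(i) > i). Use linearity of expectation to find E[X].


Write X = Σ_{i=1}^{299} X_i, where X_i = 1_{π(i) > i}.
For each fixed i, π(i) is uniform over {1, …, 299} (marginal of a uniform permutation), so P[π(i) > i] = (n − i)/n. Summing: Σ_{i=1}^{299} (n − i)/n = (0 + 1 + … + 298)/299 = 299(299 − 1)/(2·299) = (299 − 1)/2.
Hence E[X] = Σ_{i=1}^{299} (299 − i)/299 = 149 ≈ 149.00000.

E[X] = 149 = 149.00000.


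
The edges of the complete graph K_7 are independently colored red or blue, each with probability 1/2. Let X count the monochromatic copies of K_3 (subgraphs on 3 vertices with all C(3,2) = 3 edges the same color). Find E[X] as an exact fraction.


Let X = Σ_S X_S over the C(7, 3) = 35 subsets S of size 3, where X_S = 1 if the K_3 on S is monochromatic.
For a fixed S, the K_3 on S has C(3, 2) = 3 edges. P[all 3 edges red] = (1/2)^3, and likewise for blue, so P[monochromatic] = 2·(1/2)^3 = 2^{1 − 3} = 1/4.
By linearity of expectation: E[X] = C(7, 3) · 2^{1 − 3} = 35 · 1/4 = 35/4.
Numerically: E[X] ≈ 8.7500.

E[X] = C(7,3)·2^(1−C(3,2)) = 35/4 ≈ 8.7500.


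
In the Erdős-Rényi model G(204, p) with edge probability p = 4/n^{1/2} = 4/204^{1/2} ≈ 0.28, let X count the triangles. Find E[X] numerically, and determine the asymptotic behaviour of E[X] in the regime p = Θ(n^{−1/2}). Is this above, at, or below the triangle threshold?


Number of potential triangles: C(204, 3) = 1394204.
Each occurs with probability p³ ≈ (0.28)³ ≈ 2.19652e-02.
By linearity: E[X] = C(204, 3)·p³ ≈ 1394204 · 2.19652e-02 ≈ 30623.939.
Since α = 1/2 < 1, p = c/n^{1/2} ≫ 1/n is above the triangle threshold p ~ 1/n. Asymptotically E[X] ~ (c³/6)·n^{3(1−α)} = (4³/6)·n^{1.5} → ∞; triangles are abundant w.h.p.

E[X] ≈ 30623.939; in regime p = Θ(1/n^{1/2}) E[X] diverges (above the triangle threshold p ~ 1/n).
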